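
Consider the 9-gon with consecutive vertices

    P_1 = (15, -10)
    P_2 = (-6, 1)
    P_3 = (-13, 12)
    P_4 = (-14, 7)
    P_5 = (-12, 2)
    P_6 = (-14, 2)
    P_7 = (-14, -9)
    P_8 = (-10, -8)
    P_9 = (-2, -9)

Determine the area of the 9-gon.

219

Apply Gauss's area formula: 2A = Σ (x_i·y_{i+1} − x_{i+1}·y_i), indices taken mod 9.
Cross-terms: -45, -59, 77, 56, 4, 154, 22, 74, 155  ⇒  Σ = 438
Area = |Σ|/2 = 219.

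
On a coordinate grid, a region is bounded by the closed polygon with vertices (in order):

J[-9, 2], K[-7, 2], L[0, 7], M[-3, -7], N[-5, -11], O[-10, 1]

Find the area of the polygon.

Apply the shoelace formula: 2A = Σ (x_i·y_{i+1} − x_{i+1}·y_i), indices taken mod 6.
Cross-terms: -4, -49, 21, -2, -115, -11  ⇒  Σ = -160
Area = |Σ|/2 = 80.

80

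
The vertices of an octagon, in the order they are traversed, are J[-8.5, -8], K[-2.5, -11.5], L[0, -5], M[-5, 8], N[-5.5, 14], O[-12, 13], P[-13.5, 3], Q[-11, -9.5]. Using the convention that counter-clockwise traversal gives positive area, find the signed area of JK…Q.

Apply the surveyor's formula: 2A = Σ (x_i·y_{i+1} − x_{i+1}·y_i), indices taken mod 8.
Σ = (77.75) + (12.5) + (-25) + (-26) + (96.5) + (139.5) + (161.25) + (7.25) = 443.75
Signed area = Σ/2 = 221.875 (positive ⇒ counter-clockwise traversal).

221.875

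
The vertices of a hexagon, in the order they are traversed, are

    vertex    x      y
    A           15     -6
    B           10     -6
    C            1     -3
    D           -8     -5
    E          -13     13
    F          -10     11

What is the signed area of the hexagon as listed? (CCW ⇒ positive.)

Cross-terms: -30, -24, -29, -169, -13, -105  ⇒  Σ = -370
Signed area = Σ/2 = -185 (negative ⇒ clockwise traversal).

-185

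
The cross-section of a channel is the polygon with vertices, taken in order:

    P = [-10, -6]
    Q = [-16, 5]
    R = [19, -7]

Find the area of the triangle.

156.5

Σ = (-146) + (17) + (-184) = -313
Area = |Σ|/2 = 156.5.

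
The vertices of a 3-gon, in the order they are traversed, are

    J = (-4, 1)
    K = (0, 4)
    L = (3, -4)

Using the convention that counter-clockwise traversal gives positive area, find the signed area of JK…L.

-20.5

Cross-terms: -16, -12, -13  ⇒  Σ = -41
Signed area = Σ/2 = -20.5 (negative ⇒ clockwise traversal).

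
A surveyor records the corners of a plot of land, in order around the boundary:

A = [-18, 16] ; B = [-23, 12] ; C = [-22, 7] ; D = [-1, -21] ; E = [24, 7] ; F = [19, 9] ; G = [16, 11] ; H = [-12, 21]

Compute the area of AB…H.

Apply the shoelace (surveyor's) formula: 2A = Σ (x_i·y_{i+1} − x_{i+1}·y_i), indices taken mod 8.
A→B: (-18)(12) − (-23)(16) = 152
B→C: (-23)(7) − (-22)(12) = 103
C→D: (-22)(-21) − (-1)(7) = 469
D→E: (-1)(7) − (24)(-21) = 497
E→F: (24)(9) − (19)(7) = 83
F→G: (19)(11) − (16)(9) = 65
G→H: (16)(21) − (-12)(11) = 468
H→A: (-12)(16) − (-18)(21) = 186
Σ = 2023
Area = |Σ|/2 = 1011.5.

1011.5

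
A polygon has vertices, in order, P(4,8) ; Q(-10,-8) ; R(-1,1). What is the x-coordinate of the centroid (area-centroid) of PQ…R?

-7/3

Apply the surveyor's formula. First the cross-terms c_i = x_i·y_{i+1} − x_{i+1}·y_i:
  48, -18, -12  ⇒  2A = 18, A = 9.
Then Σ (x_i + x_{i+1})·c_i = -126, so x̄ = -126 / (6·9) = -7/3.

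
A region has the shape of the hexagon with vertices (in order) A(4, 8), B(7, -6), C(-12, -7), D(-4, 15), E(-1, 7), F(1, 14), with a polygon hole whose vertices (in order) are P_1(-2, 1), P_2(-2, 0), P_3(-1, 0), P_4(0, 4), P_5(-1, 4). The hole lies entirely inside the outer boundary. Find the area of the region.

241

Outer boundary:
Apply the surveyor's formula: 2A = Σ (x_i·y_{i+1} − x_{i+1}·y_i), indices taken mod 6.
Σ = (-80) + (-121) + (-208) + (-13) + (-21) + (-48) = -491
Area = |Σ|/2 = 245.5.
Hole:
Σ = (2) + (0) + (-4) + (4) + (7) = 9
Area = |Σ|/2 = 4.5.
Net area = 245.5 − 4.5 = 241.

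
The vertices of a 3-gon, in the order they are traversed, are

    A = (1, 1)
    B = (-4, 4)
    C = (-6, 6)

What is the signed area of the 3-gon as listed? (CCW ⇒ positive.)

Apply Gauss's area formula: 2A = Σ (x_i·y_{i+1} − x_{i+1}·y_i), indices taken mod 3.
Σ = (8) + (0) + (-12) = -4
Signed area = Σ/2 = -2 (negative ⇒ clockwise traversal).

-2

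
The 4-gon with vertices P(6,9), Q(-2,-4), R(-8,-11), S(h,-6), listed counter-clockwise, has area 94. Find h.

6

The doubled signed area Σ (x_i y_{i+1} − x_{i+1} y_i) is linear in h.
With h=0 it equals 68; the coefficient of h is 20 (from the two edges through S).
So 20·h + 68 = 2·94 = 188 ⇒ h = 6.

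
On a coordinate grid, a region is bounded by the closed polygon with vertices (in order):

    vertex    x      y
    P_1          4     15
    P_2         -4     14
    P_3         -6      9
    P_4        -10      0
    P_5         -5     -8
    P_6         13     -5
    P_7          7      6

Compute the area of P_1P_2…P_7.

Apply the shoelace formula: 2A = Σ (x_i·y_{i+1} − x_{i+1}·y_i), indices taken mod 7.
P_1→P_2: (4)(14) − (-4)(15) = 116
P_2→P_3: (-4)(9) − (-6)(14) = 48
P_3→P_4: (-6)(0) − (-10)(9) = 90
P_4→P_5: (-10)(-8) − (-5)(0) = 80
P_5→P_6: (-5)(-5) − (13)(-8) = 129
P_6→P_7: (13)(6) − (7)(-5) = 113
P_7→P_1: (7)(15) − (4)(6) = 81
Σ = 657
Area = |Σ|/2 = 328.5.

328.5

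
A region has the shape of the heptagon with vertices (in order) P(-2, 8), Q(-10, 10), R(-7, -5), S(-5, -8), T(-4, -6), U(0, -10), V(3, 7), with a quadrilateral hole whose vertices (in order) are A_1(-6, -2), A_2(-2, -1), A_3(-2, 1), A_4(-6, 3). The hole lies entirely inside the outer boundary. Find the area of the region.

Outer boundary:
Apply Gauss's area formula: 2A = Σ (x_i·y_{i+1} − x_{i+1}·y_i), indices taken mod 7.
Σ = (60) + (120) + (31) + (-2) + (40) + (30) + (38) = 317
Area = |Σ|/2 = 158.5.
Hole:
Cross-terms: 2, -4, 0, 30  ⇒  Σ = 28
Area = |Σ|/2 = 14.
Net area = 158.5 − 14 = 144.5.

144.5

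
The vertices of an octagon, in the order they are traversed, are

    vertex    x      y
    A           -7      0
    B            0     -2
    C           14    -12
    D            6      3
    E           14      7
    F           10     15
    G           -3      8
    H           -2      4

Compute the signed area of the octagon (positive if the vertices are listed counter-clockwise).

Σ = (14) + (28) + (114) + (0) + (140) + (125) + (4) + (28) = 453
Signed area = Σ/2 = 226.5 (positive ⇒ counter-clockwise traversal).

226.5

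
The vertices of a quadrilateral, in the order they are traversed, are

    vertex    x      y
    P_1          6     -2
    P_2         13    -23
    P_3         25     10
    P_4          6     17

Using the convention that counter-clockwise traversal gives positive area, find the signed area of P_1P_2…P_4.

Apply the surveyor's formula: 2A = Σ (x_i·y_{i+1} − x_{i+1}·y_i), indices taken mod 4.
Σ = (-112) + (705) + (365) + (-114) = 844
Signed area = Σ/2 = 422 (positive ⇒ counter-clockwise traversal).

422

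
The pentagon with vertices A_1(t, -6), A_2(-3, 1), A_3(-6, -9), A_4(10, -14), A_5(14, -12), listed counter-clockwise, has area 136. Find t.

Write out the shoelace sum; only the two edges meeting at A_1 involve t:
2·Area = [(14·(-6) − t·(-12)) + (t·1 − (-3)·(-6))] + 283
       = 13·t + 181 = 272
⇒ t = 7.

7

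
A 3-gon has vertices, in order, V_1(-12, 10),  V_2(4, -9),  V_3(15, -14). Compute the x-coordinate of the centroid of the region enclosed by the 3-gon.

Apply the shoelace formula. First the cross-terms c_i = x_i·y_{i+1} − x_{i+1}·y_i:
  68, 79, -18  ⇒  2A = 129, A = 64.5.
Then Σ (x_i + x_{i+1})·c_i = 903, so x̄ = 903 / (6·64.5) = 7/3.

7/3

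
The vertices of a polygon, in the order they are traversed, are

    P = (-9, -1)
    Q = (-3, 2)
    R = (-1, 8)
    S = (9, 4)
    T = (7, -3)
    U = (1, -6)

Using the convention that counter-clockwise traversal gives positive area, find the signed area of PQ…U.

-134

Apply Gauss's area formula: 2A = Σ (x_i·y_{i+1} − x_{i+1}·y_i), indices taken mod 6.
P→Q: (-9)(2) − (-3)(-1) = -21
Q→R: (-3)(8) − (-1)(2) = -22
R→S: (-1)(4) − (9)(8) = -76
S→T: (9)(-3) − (7)(4) = -55
T→U: (7)(-6) − (1)(-3) = -39
U→P: (1)(-1) − (-9)(-6) = -55
Σ = -268
Signed area = Σ/2 = -134 (negative ⇒ clockwise traversal).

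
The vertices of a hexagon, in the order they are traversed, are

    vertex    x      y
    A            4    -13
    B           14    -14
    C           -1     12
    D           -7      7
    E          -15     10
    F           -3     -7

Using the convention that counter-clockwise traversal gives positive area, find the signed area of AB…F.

Apply Gauss's area formula: 2A = Σ (x_i·y_{i+1} − x_{i+1}·y_i), indices taken mod 6.
Σ = (126) + (154) + (77) + (35) + (135) + (67) = 594
Signed area = Σ/2 = 297 (positive ⇒ counter-clockwise traversal).

297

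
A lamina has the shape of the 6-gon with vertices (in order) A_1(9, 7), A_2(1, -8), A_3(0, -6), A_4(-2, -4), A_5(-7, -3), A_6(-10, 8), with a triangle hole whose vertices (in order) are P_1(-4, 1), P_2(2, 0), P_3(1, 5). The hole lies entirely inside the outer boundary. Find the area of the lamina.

159

Outer boundary:
Cross-terms: -79, -6, -12, -22, -86, -142  ⇒  Σ = -347
Area = |Σ|/2 = 173.5.
Hole:
Cross-terms: -2, 10, 21  ⇒  Σ = 29
Area = |Σ|/2 = 14.5.
Net area = 173.5 − 14.5 = 159.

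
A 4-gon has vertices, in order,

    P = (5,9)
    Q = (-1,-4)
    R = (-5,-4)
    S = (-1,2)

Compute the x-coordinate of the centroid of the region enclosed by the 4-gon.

-1/3

Apply the shoelace formula. First the cross-terms c_i = x_i·y_{i+1} − x_{i+1}·y_i:
  -11, -16, -14, -19  ⇒  2A = -60, A = -30.
Then Σ (x_i + x_{i+1})·c_i = 60, so x̄ = 60 / (6·(-30)) = -1/3.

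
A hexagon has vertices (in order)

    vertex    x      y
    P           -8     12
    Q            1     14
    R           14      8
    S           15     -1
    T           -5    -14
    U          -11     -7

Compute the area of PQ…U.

484

Apply the shoelace formula: 2A = Σ (x_i·y_{i+1} − x_{i+1}·y_i), indices taken mod 6.
Σ = (-124) + (-188) + (-134) + (-215) + (-119) + (-188) = -968
Area = |Σ|/2 = 484.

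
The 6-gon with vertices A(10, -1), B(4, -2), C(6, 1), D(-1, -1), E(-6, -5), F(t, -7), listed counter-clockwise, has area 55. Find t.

The doubled signed area Σ (x_i y_{i+1} − x_{i+1} y_i) is linear in t.
With t=0 it equals 106; the coefficient of t is 4 (from the two edges through F).
So 4·t + 106 = 2·55 = 110 ⇒ t = 1.

1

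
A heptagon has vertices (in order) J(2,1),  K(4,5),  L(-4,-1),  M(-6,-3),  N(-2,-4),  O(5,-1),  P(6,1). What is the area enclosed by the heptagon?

41.5

Apply the shoelace formula: 2A = Σ (x_i·y_{i+1} − x_{i+1}·y_i), indices taken mod 7.
Cross-terms: 6, 16, 6, 18, 22, 11, 4  ⇒  Σ = 83
Area = |Σ|/2 = 41.5.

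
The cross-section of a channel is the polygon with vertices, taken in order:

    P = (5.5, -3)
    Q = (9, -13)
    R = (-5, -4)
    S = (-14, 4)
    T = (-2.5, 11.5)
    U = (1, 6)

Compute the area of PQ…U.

Apply the shoelace (surveyor's) formula: 2A = Σ (x_i·y_{i+1} − x_{i+1}·y_i), indices taken mod 6.
Σ = (-44.5) + (-101) + (-76) + (-151) + (-26.5) + (-36) = -435
Area = |Σ|/2 = 217.5.

217.5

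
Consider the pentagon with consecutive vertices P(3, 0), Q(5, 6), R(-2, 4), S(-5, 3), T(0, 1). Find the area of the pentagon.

28

Σ = (18) + (32) + (14) + (-5) + (-3) = 56
Area = |Σ|/2 = 28.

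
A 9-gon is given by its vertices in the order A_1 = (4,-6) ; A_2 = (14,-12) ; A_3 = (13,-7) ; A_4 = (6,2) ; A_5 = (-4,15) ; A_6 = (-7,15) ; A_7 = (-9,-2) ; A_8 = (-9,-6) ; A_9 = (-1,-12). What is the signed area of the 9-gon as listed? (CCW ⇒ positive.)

323

Cross-terms: 36, 58, 68, 98, 45, 149, 36, 102, 54  ⇒  Σ = 646
Signed area = Σ/2 = 323 (positive ⇒ counter-clockwise traversal).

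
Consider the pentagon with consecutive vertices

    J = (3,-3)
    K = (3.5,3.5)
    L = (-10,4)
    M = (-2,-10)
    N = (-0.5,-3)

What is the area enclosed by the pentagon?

Σ = (21) + (49) + (108) + (1) + (10.5) = 189.5
Area = |Σ|/2 = 94.75.

94.75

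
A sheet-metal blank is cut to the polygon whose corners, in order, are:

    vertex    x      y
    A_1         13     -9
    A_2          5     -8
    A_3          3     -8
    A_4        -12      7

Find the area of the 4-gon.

Cross-terms: -59, -16, -75, 17  ⇒  Σ = -133
Area = |Σ|/2 = 66.5.

66.5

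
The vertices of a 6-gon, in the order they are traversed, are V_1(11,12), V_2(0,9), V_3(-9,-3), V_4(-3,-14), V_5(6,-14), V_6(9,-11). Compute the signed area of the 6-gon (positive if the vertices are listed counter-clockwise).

Apply the shoelace formula: 2A = Σ (x_i·y_{i+1} − x_{i+1}·y_i), indices taken mod 6.
Cross-terms: 99, 81, 117, 126, 60, 229  ⇒  Σ = 712
Signed area = Σ/2 = 356 (positive ⇒ counter-clockwise traversal).

356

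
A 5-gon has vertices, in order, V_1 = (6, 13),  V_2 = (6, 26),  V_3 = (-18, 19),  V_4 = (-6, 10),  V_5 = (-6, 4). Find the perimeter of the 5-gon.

|V_1V_2| = √((0)² + (13)²) = √169 = 13
|V_2V_3| = √((-24)² + (-7)²) = √625 = 25
|V_3V_4| = √((12)² + (-9)²) = √225 = 15
|V_4V_5| = √((0)² + (-6)²) = √36 = 6
|V_5V_1| = √((12)² + (9)²) = √225 = 15
Perimeter = 13 + 25 + 15 + 6 + 15 = 74.

74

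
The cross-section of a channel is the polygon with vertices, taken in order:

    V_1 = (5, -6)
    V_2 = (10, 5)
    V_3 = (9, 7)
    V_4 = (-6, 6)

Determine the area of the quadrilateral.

Apply Gauss's area formula: 2A = Σ (x_i·y_{i+1} − x_{i+1}·y_i), indices taken mod 4.
Σ = (85) + (25) + (96) + (6) = 212
Area = |Σ|/2 = 106.

106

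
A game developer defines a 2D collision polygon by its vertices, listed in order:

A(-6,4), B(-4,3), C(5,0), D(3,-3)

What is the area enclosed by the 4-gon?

Apply the surveyor's formula: 2A = Σ (x_i·y_{i+1} − x_{i+1}·y_i), indices taken mod 4.
Σ = (-2) + (-15) + (-15) + (-6) = -38
Area = |Σ|/2 = 19.

19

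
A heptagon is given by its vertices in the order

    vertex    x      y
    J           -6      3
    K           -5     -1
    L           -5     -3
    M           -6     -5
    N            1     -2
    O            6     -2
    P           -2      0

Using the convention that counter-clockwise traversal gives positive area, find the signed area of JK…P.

27.5

Apply the shoelace formula: 2A = Σ (x_i·y_{i+1} − x_{i+1}·y_i), indices taken mod 7.
Cross-terms: 21, 10, 7, 17, 10, -4, -6  ⇒  Σ = 55
Signed area = Σ/2 = 27.5 (positive ⇒ counter-clockwise traversal).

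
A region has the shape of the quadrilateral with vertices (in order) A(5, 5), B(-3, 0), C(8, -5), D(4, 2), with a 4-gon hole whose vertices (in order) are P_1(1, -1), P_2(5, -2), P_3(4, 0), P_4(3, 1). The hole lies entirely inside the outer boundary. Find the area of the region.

Outer boundary:
Apply the shoelace formula: 2A = Σ (x_i·y_{i+1} − x_{i+1}·y_i), indices taken mod 4.
A→B: (5)(0) − (-3)(5) = 15
B→C: (-3)(-5) − (8)(0) = 15
C→D: (8)(2) − (4)(-5) = 36
D→A: (4)(5) − (5)(2) = 10
Σ = 76
Area = |Σ|/2 = 38.
Hole:
Apply the shoelace formula: 2A = Σ (x_i·y_{i+1} − x_{i+1}·y_i), indices taken mod 4.
P_1→P_2: (1)(-2) − (5)(-1) = 3
P_2→P_3: (5)(0) − (4)(-2) = 8
P_3→P_4: (4)(1) − (3)(0) = 4
P_4→P_1: (3)(-1) − (1)(1) = -4
Σ = 11
Area = |Σ|/2 = 5.5.
Net area = 38 − 5.5 = 32.5.

32.5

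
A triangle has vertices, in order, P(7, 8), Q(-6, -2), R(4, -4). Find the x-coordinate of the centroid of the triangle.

5/3

Apply the shoelace (surveyor's) formula. First the cross-terms c_i = x_i·y_{i+1} − x_{i+1}·y_i:
  34, 32, 60  ⇒  2A = 126, A = 63.
Then Σ (x_i + x_{i+1})·c_i = 630, so x̄ = 630 / (6·63) = 5/3.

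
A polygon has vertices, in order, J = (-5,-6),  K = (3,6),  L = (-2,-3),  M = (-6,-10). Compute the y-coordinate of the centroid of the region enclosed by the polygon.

-23/7

Apply the shoelace formula. First the cross-terms c_i = x_i·y_{i+1} − x_{i+1}·y_i:
  -12, 3, 2, -14  ⇒  2A = -21, A = -10.5.
Then Σ (y_i + y_{i+1})·c_i = 207, so ȳ = 207 / (6·(-10.5)) = -23/7.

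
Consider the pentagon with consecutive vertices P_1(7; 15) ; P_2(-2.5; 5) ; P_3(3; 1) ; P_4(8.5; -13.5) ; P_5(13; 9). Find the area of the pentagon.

195

Σ = (72.5) + (-17.5) + (-49) + (252) + (132) = 390
Area = |Σ|/2 = 195.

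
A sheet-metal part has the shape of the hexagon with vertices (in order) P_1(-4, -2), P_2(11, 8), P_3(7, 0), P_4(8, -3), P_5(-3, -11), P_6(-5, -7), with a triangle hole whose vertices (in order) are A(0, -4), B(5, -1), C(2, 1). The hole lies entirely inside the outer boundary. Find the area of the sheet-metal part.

108.5

Outer boundary:
Σ = (-10) + (-56) + (-21) + (-97) + (-34) + (-18) = -236
Area = |Σ|/2 = 118.
Hole:
Apply Gauss's area formula: 2A = Σ (x_i·y_{i+1} − x_{i+1}·y_i), indices taken mod 3.
Σ = (20) + (7) + (-8) = 19
Area = |Σ|/2 = 9.5.
Net area = 118 − 9.5 = 108.5.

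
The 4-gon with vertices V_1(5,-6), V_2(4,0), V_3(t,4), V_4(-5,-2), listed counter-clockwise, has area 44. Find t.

6

The doubled signed area Σ (x_i y_{i+1} − x_{i+1} y_i) is linear in t.
With t=0 it equals 100; the coefficient of t is -2 (from the two edges through V_3).
So -2·t + 100 = 2·44 = 88 ⇒ t = 6.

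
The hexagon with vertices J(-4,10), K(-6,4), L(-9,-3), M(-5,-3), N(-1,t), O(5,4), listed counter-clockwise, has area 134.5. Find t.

Write out the shoelace sum; only the two edges meeting at N involve t:
2·Area = [((-5)·t − (-1)·(-3)) + ((-1)·4 − 5·t)] + 176
       = -10·t + 169 = 269
⇒ t = -10.

-10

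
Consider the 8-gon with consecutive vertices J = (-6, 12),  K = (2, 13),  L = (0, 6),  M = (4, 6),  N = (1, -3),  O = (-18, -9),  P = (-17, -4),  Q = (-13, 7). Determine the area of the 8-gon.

Apply the shoelace formula: 2A = Σ (x_i·y_{i+1} − x_{i+1}·y_i), indices taken mod 8.
Σ = (-102) + (12) + (-24) + (-18) + (-63) + (-81) + (-171) + (-114) = -561
Area = |Σ|/2 = 280.5.

280.5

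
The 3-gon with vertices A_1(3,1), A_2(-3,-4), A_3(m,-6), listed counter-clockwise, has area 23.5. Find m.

The doubled signed area Σ (x_i y_{i+1} − x_{i+1} y_i) is linear in m.
With m=0 it equals 27; the coefficient of m is 5 (from the two edges through A_3).
So 5·m + 27 = 2·23.5 = 47 ⇒ m = 4.

4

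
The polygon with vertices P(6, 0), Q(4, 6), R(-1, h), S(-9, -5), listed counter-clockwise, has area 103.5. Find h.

Write out the shoelace sum; only the two edges meeting at R involve h:
2·Area = [(4·h − (-1)·6) + ((-1)·(-5) − (-9)·h)] + 66
       = 13·h + 77 = 207
⇒ h = 10.

10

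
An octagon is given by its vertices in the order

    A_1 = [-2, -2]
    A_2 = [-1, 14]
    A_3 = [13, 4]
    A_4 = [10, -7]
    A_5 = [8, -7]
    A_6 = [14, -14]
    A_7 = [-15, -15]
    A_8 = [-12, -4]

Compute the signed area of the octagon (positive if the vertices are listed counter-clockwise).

Apply the shoelace formula: 2A = Σ (x_i·y_{i+1} − x_{i+1}·y_i), indices taken mod 8.
Σ = (-30) + (-186) + (-131) + (-14) + (-14) + (-420) + (-120) + (16) = -899
Signed area = Σ/2 = -449.5 (negative ⇒ clockwise traversal).

-449.5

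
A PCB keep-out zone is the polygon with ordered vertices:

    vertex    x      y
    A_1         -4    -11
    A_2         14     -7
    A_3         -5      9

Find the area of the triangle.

182

A_1→A_2: (-4)(-7) − (14)(-11) = 182
A_2→A_3: (14)(9) − (-5)(-7) = 91
A_3→A_1: (-5)(-11) − (-4)(9) = 91
Σ = 364
Area = |Σ|/2 = 182.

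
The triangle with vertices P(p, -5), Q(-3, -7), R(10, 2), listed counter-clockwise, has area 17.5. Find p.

-4

Write out the shoelace sum; only the two edges meeting at P involve p:
2·Area = [(10·(-5) − p·2) + (p·(-7) − (-3)·(-5))] + 64
       = -9·p + -1 = 35
⇒ p = -4.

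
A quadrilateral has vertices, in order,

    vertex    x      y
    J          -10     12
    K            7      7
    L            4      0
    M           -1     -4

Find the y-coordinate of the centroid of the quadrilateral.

Apply the surveyor's formula. First the cross-terms c_i = x_i·y_{i+1} − x_{i+1}·y_i:
  -154, -28, -16, -52  ⇒  2A = -250, A = -125.
Then Σ (y_i + y_{i+1})·c_i = -3474, so ȳ = -3474 / (6·(-125)) = 4.632.

4.632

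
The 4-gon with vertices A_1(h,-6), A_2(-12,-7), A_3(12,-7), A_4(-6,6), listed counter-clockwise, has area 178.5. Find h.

-15

The doubled signed area Σ (x_i y_{i+1} − x_{i+1} y_i) is linear in h.
With h=0 it equals 162; the coefficient of h is -13 (from the two edges through A_1).
So -13·h + 162 = 2·178.5 = 357 ⇒ h = -15.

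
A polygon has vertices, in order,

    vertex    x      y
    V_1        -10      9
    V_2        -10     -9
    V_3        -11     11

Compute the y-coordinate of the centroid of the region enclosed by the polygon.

11/3

Apply Gauss's area formula. First the cross-terms c_i = x_i·y_{i+1} − x_{i+1}·y_i:
  180, -209, 11  ⇒  2A = -18, A = -9.
Then Σ (y_i + y_{i+1})·c_i = -198, so ȳ = -198 / (6·(-9)) = 11/3.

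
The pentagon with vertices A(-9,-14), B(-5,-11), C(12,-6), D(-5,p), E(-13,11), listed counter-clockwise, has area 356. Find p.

13

Write out the shoelace sum; only the two edges meeting at D involve p:
2·Area = [(12·p − (-5)·(-6)) + ((-5)·11 − (-13)·p)] + 472
       = 25·p + 387 = 712
⇒ p = 13.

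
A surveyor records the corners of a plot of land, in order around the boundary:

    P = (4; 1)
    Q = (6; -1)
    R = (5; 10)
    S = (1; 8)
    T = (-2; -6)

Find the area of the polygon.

58.5

Cross-terms: -10, 65, 30, 10, 22  ⇒  Σ = 117
Area = |Σ|/2 = 58.5.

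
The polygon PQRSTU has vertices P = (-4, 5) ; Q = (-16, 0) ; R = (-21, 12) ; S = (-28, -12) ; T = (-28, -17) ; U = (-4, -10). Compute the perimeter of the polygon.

|PQ| = √((-12)² + (-5)²) = √169 = 13
|QR| = √((-5)² + (12)²) = √169 = 13
|RS| = √((-7)² + (-24)²) = √625 = 25
|ST| = √((0)² + (-5)²) = √25 = 5
|TU| = √((24)² + (7)²) = √625 = 25
|UP| = √((0)² + (15)²) = √225 = 15
Perimeter = 13 + 13 + 25 + 5 + 25 + 15 = 96.

96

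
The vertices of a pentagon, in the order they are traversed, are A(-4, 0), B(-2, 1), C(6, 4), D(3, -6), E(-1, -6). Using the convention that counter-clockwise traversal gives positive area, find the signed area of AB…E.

-57

Cross-terms: -4, -14, -48, -24, -24  ⇒  Σ = -114
Signed area = Σ/2 = -57 (negative ⇒ clockwise traversal).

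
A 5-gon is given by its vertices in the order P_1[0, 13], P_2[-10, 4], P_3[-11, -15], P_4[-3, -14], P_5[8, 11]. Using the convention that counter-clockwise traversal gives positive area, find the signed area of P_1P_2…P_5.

308

P_1→P_2: (0)(4) − (-10)(13) = 130
P_2→P_3: (-10)(-15) − (-11)(4) = 194
P_3→P_4: (-11)(-14) − (-3)(-15) = 109
P_4→P_5: (-3)(11) − (8)(-14) = 79
P_5→P_1: (8)(13) − (0)(11) = 104
Σ = 616
Signed area = Σ/2 = 308 (positive ⇒ counter-clockwise traversal).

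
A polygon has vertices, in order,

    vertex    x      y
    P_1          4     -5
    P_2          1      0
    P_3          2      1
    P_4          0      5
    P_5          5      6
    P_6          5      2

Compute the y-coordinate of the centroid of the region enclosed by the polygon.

50/31

Apply Gauss's area formula. First the cross-terms c_i = x_i·y_{i+1} − x_{i+1}·y_i:
  5, 1, 10, -25, -20, -33  ⇒  2A = -62, A = -31.
Then Σ (y_i + y_{i+1})·c_i = -300, so ȳ = -300 / (6·(-31)) = 50/31.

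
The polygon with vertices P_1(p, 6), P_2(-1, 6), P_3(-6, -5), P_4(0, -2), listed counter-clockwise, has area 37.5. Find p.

Write out the shoelace sum; only the two edges meeting at P_1 involve p:
2·Area = [(0·6 − p·(-2)) + (p·6 − (-1)·6)] + 53
       = 8·p + 59 = 75
⇒ p = 2.

2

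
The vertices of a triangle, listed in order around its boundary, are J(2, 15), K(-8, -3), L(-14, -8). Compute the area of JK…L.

29

Σ = (114) + (22) + (-194) = -58
Area = |Σ|/2 = 29.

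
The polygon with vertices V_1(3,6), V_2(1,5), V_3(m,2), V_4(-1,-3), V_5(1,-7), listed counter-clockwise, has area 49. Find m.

-6

The doubled signed area Σ (x_i y_{i+1} − x_{i+1} y_i) is linear in m.
With m=0 it equals 50; the coefficient of m is -8 (from the two edges through V_3).
So -8·m + 50 = 2·49 = 98 ⇒ m = -6.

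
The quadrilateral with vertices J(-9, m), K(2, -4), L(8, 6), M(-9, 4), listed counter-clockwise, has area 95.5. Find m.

1

The doubled signed area Σ (x_i y_{i+1} − x_{i+1} y_i) is linear in m.
With m=0 it equals 202; the coefficient of m is -11 (from the two edges through J).
So -11·m + 202 = 2·95.5 = 191 ⇒ m = 1.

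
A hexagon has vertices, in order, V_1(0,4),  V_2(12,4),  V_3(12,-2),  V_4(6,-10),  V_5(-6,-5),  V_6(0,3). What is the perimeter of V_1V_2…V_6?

52

|V_1V_2| = √((12)² + (0)²) = √144 = 12
|V_2V_3| = √((0)² + (-6)²) = √36 = 6
|V_3V_4| = √((-6)² + (-8)²) = √100 = 10
|V_4V_5| = √((-12)² + (5)²) = √169 = 13
|V_5V_6| = √((6)² + (8)²) = √100 = 10
|V_6V_1| = √((0)² + (1)²) = √1 = 1
Perimeter = 12 + 6 + 10 + 13 + 10 + 1 = 52.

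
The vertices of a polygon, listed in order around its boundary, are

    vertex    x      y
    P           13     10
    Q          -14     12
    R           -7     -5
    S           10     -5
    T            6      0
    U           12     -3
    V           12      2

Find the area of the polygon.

Cross-terms: 296, 154, 85, 30, -18, 60, 94  ⇒  Σ = 701
Area = |Σ|/2 = 350.5.

350.5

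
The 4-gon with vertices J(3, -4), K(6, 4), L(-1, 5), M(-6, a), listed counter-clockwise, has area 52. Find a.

The doubled signed area Σ (x_i y_{i+1} − x_{i+1} y_i) is linear in a.
With a=0 it equals 124; the coefficient of a is -4 (from the two edges through M).
So -4·a + 124 = 2·52 = 104 ⇒ a = 5.

5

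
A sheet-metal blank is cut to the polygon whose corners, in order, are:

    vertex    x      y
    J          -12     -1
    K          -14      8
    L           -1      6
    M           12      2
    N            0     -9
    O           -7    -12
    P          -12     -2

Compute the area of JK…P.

Apply Gauss's area formula: 2A = Σ (x_i·y_{i+1} − x_{i+1}·y_i), indices taken mod 7.
Σ = (-110) + (-76) + (-74) + (-108) + (-63) + (-130) + (-12) = -573
Area = |Σ|/2 = 286.5.

286.5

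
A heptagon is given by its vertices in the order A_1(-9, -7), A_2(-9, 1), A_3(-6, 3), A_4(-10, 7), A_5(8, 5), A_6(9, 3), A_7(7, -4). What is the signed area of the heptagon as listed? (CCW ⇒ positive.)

-187

Apply Gauss's area formula: 2A = Σ (x_i·y_{i+1} − x_{i+1}·y_i), indices taken mod 7.
A_1→A_2: (-9)(1) − (-9)(-7) = -72
A_2→A_3: (-9)(3) − (-6)(1) = -21
A_3→A_4: (-6)(7) − (-10)(3) = -12
A_4→A_5: (-10)(5) − (8)(7) = -106
A_5→A_6: (8)(3) − (9)(5) = -21
A_6→A_7: (9)(-4) − (7)(3) = -57
A_7→A_1: (7)(-7) − (-9)(-4) = -85
Σ = -374
Signed area = Σ/2 = -187 (negative ⇒ clockwise traversal).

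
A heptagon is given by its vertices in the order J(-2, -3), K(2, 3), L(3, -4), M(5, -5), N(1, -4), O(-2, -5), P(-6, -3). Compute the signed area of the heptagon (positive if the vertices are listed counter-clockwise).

Apply the shoelace (surveyor's) formula: 2A = Σ (x_i·y_{i+1} − x_{i+1}·y_i), indices taken mod 7.
Σ = (0) + (-17) + (5) + (-15) + (-13) + (-24) + (12) = -52
Signed area = Σ/2 = -26 (negative ⇒ clockwise traversal).

-26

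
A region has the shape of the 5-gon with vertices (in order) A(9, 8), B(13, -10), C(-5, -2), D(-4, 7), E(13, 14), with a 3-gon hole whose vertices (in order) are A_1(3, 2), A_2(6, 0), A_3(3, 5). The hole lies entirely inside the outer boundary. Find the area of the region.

Outer boundary:
Σ = (-194) + (-76) + (-43) + (-147) + (-22) = -482
Area = |Σ|/2 = 241.
Hole:
Apply the shoelace formula: 2A = Σ (x_i·y_{i+1} − x_{i+1}·y_i), indices taken mod 3.
Σ = (-12) + (30) + (-9) = 9
Area = |Σ|/2 = 4.5.
Net area = 241 − 4.5 = 236.5.

236.5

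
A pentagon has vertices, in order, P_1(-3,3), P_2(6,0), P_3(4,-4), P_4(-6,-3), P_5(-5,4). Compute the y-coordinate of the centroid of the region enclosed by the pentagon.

Apply the surveyor's formula. First the cross-terms c_i = x_i·y_{i+1} − x_{i+1}·y_i:
  -18, -24, -36, -39, -3  ⇒  2A = -120, A = -60.
Then Σ (y_i + y_{i+1})·c_i = 234, so ȳ = 234 / (6·(-60)) = -0.65.

-0.65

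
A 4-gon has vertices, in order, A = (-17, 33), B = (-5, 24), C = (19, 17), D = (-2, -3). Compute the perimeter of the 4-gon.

|AB| = √((12)² + (-9)²) = √225 = 15
|BC| = √((24)² + (-7)²) = √625 = 25
|CD| = √((-21)² + (-20)²) = √841 = 29
|DA| = √((-15)² + (36)²) = √1521 = 39
Perimeter = 15 + 25 + 29 + 39 = 108.

108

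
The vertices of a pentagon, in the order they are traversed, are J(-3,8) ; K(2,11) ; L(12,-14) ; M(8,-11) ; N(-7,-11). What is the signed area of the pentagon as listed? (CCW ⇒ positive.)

Apply the shoelace (surveyor's) formula: 2A = Σ (x_i·y_{i+1} − x_{i+1}·y_i), indices taken mod 5.
Σ = (-49) + (-160) + (-20) + (-165) + (-89) = -483
Signed area = Σ/2 = -241.5 (negative ⇒ clockwise traversal).

-241.5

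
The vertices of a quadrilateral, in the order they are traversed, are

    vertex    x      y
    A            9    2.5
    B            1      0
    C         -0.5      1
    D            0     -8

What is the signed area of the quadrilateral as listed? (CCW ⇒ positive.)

Apply the shoelace formula: 2A = Σ (x_i·y_{i+1} − x_{i+1}·y_i), indices taken mod 4.
Σ = (-2.5) + (1) + (4) + (72) = 74.5
Signed area = Σ/2 = 37.25 (positive ⇒ counter-clockwise traversal).

37.25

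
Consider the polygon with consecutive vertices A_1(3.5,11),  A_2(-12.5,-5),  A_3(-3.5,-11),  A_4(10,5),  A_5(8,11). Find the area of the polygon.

Apply the surveyor's formula: 2A = Σ (x_i·y_{i+1} − x_{i+1}·y_i), indices taken mod 5.
A_1→A_2: (3.5)(-5) − (-12.5)(11) = 120
A_2→A_3: (-12.5)(-11) − (-3.5)(-5) = 120
A_3→A_4: (-3.5)(5) − (10)(-11) = 92.5
A_4→A_5: (10)(11) − (8)(5) = 70
A_5→A_1: (8)(11) − (3.5)(11) = 49.5
Σ = 452
Area = |Σ|/2 = 226.

226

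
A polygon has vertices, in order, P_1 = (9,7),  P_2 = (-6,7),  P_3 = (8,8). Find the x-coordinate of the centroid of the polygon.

11/3

Apply the shoelace (surveyor's) formula. First the cross-terms c_i = x_i·y_{i+1} − x_{i+1}·y_i:
  105, -104, -16  ⇒  2A = -15, A = -7.5.
Then Σ (x_i + x_{i+1})·c_i = -165, so x̄ = -165 / (6·(-7.5)) = 11/3.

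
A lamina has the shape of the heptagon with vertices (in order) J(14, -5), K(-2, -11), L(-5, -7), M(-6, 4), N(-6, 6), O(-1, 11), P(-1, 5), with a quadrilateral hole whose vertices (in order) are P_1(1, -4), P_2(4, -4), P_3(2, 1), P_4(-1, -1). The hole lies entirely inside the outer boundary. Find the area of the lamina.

185

Outer boundary:
Σ = (-164) + (-41) + (-62) + (-12) + (-60) + (6) + (-65) = -398
Area = |Σ|/2 = 199.
Hole:
Apply the shoelace (surveyor's) formula: 2A = Σ (x_i·y_{i+1} − x_{i+1}·y_i), indices taken mod 4.
Σ = (12) + (12) + (-1) + (5) = 28
Area = |Σ|/2 = 14.
Net area = 199 − 14 = 185.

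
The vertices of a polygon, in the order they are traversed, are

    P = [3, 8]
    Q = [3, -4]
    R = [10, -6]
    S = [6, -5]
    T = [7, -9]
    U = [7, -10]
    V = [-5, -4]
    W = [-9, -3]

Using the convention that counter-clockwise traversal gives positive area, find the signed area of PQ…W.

Apply the shoelace formula: 2A = Σ (x_i·y_{i+1} − x_{i+1}·y_i), indices taken mod 8.
Cross-terms: -36, 22, -14, -19, -7, -78, -21, -63  ⇒  Σ = -216
Signed area = Σ/2 = -108 (negative ⇒ clockwise traversal).

-108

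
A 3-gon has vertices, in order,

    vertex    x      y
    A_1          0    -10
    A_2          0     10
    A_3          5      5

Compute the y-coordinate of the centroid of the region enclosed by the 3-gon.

5/3

Apply the shoelace (surveyor's) formula. First the cross-terms c_i = x_i·y_{i+1} − x_{i+1}·y_i:
  0, -50, -50  ⇒  2A = -100, A = -50.
Then Σ (y_i + y_{i+1})·c_i = -500, so ȳ = -500 / (6·(-50)) = 5/3.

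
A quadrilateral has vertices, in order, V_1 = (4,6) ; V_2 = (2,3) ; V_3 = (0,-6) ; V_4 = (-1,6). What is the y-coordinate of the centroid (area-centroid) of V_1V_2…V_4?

2.25

Apply the surveyor's formula. First the cross-terms c_i = x_i·y_{i+1} − x_{i+1}·y_i:
  0, -12, -6, -30  ⇒  2A = -48, A = -24.
Then Σ (y_i + y_{i+1})·c_i = -324, so ȳ = -324 / (6·(-24)) = 2.25.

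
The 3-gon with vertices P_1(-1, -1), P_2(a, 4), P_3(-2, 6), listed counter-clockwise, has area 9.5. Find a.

The doubled signed area Σ (x_i y_{i+1} − x_{i+1} y_i) is linear in a.
With a=0 it equals 12; the coefficient of a is 7 (from the two edges through P_2).
So 7·a + 12 = 2·9.5 = 19 ⇒ a = 1.

1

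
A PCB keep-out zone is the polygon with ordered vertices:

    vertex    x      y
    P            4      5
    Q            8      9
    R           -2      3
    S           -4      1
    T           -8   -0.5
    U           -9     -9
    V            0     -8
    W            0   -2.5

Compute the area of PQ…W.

103.75

Apply the shoelace formula: 2A = Σ (x_i·y_{i+1} − x_{i+1}·y_i), indices taken mod 8.
Σ = (-4) + (42) + (10) + (10) + (67.5) + (72) + (0) + (10) = 207.5
Area = |Σ|/2 = 103.75.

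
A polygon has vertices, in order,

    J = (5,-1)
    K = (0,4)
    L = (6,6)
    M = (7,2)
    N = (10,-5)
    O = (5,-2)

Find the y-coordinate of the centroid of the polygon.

305/237

Apply Gauss's area formula. First the cross-terms c_i = x_i·y_{i+1} − x_{i+1}·y_i:
  20, -24, -30, -55, 5, 5  ⇒  2A = -79, A = -39.5.
Then Σ (y_i + y_{i+1})·c_i = -305, so ȳ = -305 / (6·(-39.5)) = 305/237.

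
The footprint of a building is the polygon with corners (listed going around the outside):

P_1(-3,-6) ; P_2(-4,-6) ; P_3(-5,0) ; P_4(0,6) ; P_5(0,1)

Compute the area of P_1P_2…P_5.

P_1→P_2: (-3)(-6) − (-4)(-6) = -6
P_2→P_3: (-4)(0) − (-5)(-6) = -30
P_3→P_4: (-5)(6) − (0)(0) = -30
P_4→P_5: (0)(1) − (0)(6) = 0
P_5→P_1: (0)(-6) − (-3)(1) = 3
Σ = -63
Area = |Σ|/2 = 31.5.

31.5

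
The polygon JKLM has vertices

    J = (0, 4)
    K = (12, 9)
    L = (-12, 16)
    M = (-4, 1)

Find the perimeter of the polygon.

|JK| = √((12)² + (5)²) = √169 = 13
|KL| = √((-24)² + (7)²) = √625 = 25
|LM| = √((8)² + (-15)²) = √289 = 17
|MJ| = √((4)² + (3)²) = √25 = 5
Perimeter = 13 + 25 + 17 + 5 = 60.

60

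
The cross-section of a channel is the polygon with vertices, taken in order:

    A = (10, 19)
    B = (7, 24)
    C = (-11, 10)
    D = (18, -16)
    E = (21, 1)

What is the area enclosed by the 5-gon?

Apply the shoelace formula: 2A = Σ (x_i·y_{i+1} − x_{i+1}·y_i), indices taken mod 5.
Σ = (107) + (334) + (-4) + (354) + (389) = 1180
Area = |Σ|/2 = 590.

590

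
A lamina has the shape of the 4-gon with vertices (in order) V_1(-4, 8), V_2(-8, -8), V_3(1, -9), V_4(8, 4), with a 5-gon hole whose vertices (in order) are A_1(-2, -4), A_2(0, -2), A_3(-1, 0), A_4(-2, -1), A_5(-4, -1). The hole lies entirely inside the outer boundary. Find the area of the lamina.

Outer boundary:
Σ = (96) + (80) + (76) + (80) = 332
Area = |Σ|/2 = 166.
Hole:
Cross-terms: 4, -2, 1, -2, 14  ⇒  Σ = 15
Area = |Σ|/2 = 7.5.
Net area = 166 − 7.5 = 158.5.

158.5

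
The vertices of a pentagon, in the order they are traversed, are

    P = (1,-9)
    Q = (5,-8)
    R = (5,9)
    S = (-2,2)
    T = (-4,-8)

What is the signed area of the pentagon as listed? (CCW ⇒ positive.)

Apply the surveyor's formula: 2A = Σ (x_i·y_{i+1} − x_{i+1}·y_i), indices taken mod 5.
Cross-terms: 37, 85, 28, 24, 44  ⇒  Σ = 218
Signed area = Σ/2 = 109 (positive ⇒ counter-clockwise traversal).

109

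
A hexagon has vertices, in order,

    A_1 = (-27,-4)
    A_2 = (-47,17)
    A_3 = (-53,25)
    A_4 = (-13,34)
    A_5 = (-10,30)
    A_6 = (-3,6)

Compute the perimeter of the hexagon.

136

|A_1A_2| = √((-20)² + (21)²) = √841 = 29
|A_2A_3| = √((-6)² + (8)²) = √100 = 10
|A_3A_4| = √((40)² + (9)²) = √1681 = 41
|A_4A_5| = √((3)² + (-4)²) = √25 = 5
|A_5A_6| = √((7)² + (-24)²) = √625 = 25
|A_6A_1| = √((-24)² + (-10)²) = √676 = 26
Perimeter = 29 + 10 + 41 + 5 + 25 + 26 = 136.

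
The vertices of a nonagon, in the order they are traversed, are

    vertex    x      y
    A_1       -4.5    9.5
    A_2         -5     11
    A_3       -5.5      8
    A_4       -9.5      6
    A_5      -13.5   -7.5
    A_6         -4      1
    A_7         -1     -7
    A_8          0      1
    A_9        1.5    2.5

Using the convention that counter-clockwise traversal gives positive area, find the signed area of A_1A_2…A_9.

111.125

Cross-terms: -2, 20.5, 43, 152.25, -43.5, 29, -1, -1.5, 25.5  ⇒  Σ = 222.25
Signed area = Σ/2 = 111.125 (positive ⇒ counter-clockwise traversal).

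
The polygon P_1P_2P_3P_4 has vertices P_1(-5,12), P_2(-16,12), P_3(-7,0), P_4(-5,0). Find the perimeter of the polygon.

|P_1P_2| = √((-11)² + (0)²) = √121 = 11
|P_2P_3| = √((9)² + (-12)²) = √225 = 15
|P_3P_4| = √((2)² + (0)²) = √4 = 2
|P_4P_1| = √((0)² + (12)²) = √144 = 12
Perimeter = 11 + 15 + 2 + 12 = 40.

40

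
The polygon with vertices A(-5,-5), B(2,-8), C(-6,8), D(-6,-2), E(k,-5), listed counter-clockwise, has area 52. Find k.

The doubled signed area Σ (x_i y_{i+1} − x_{i+1} y_i) is linear in k.
With k=0 it equals 83; the coefficient of k is -3 (from the two edges through E).
So -3·k + 83 = 2·52 = 104 ⇒ k = -7.

-7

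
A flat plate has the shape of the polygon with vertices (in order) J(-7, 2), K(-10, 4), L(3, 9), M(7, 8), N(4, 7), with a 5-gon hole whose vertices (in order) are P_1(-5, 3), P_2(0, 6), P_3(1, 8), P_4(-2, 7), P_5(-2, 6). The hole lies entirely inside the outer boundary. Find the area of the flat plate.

Outer boundary:
Apply the surveyor's formula: 2A = Σ (x_i·y_{i+1} − x_{i+1}·y_i), indices taken mod 5.
Σ = (-8) + (-102) + (-39) + (17) + (57) = -75
Area = |Σ|/2 = 37.5.
Hole:
Apply the shoelace formula: 2A = Σ (x_i·y_{i+1} − x_{i+1}·y_i), indices taken mod 5.
P_1→P_2: (-5)(6) − (0)(3) = -30
P_2→P_3: (0)(8) − (1)(6) = -6
P_3→P_4: (1)(7) − (-2)(8) = 23
P_4→P_5: (-2)(6) − (-2)(7) = 2
P_5→P_1: (-2)(3) − (-5)(6) = 24
Σ = 13
Area = |Σ|/2 = 6.5.
Net area = 37.5 − 6.5 = 31.

31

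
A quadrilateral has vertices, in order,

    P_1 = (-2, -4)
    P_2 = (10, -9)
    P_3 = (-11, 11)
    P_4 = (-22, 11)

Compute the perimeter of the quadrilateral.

78

|P_1P_2| = √((12)² + (-5)²) = √169 = 13
|P_2P_3| = √((-21)² + (20)²) = √841 = 29
|P_3P_4| = √((-11)² + (0)²) = √121 = 11
|P_4P_1| = √((20)² + (-15)²) = √625 = 25
Perimeter = 13 + 29 + 11 + 25 = 78.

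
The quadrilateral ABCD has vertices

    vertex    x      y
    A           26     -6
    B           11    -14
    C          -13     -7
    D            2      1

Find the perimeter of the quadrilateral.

|AB| = √((-15)² + (-8)²) = √289 = 17
|BC| = √((-24)² + (7)²) = √625 = 25
|CD| = √((15)² + (8)²) = √289 = 17
|DA| = √((24)² + (-7)²) = √625 = 25
Perimeter = 17 + 25 + 17 + 25 = 84.

84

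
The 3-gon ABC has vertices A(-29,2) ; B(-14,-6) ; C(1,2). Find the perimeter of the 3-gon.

64

|AB| = √((15)² + (-8)²) = √289 = 17
|BC| = √((15)² + (8)²) = √289 = 17
|CA| = √((-30)² + (0)²) = √900 = 30
Perimeter = 17 + 17 + 30 = 64.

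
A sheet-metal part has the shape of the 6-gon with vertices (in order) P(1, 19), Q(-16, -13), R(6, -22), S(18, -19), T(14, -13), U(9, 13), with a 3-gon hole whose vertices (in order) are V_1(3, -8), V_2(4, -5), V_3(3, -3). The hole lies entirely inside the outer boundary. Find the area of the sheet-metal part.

743.5

Outer boundary:
Apply Gauss's area formula: 2A = Σ (x_i·y_{i+1} − x_{i+1}·y_i), indices taken mod 6.
Cross-terms: 291, 430, 282, 32, 299, 158  ⇒  Σ = 1492
Area = |Σ|/2 = 746.
Hole:
Apply the shoelace (surveyor's) formula: 2A = Σ (x_i·y_{i+1} − x_{i+1}·y_i), indices taken mod 3.
Cross-terms: 17, 3, -15  ⇒  Σ = 5
Area = |Σ|/2 = 2.5.
Net area = 746 − 2.5 = 743.5.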